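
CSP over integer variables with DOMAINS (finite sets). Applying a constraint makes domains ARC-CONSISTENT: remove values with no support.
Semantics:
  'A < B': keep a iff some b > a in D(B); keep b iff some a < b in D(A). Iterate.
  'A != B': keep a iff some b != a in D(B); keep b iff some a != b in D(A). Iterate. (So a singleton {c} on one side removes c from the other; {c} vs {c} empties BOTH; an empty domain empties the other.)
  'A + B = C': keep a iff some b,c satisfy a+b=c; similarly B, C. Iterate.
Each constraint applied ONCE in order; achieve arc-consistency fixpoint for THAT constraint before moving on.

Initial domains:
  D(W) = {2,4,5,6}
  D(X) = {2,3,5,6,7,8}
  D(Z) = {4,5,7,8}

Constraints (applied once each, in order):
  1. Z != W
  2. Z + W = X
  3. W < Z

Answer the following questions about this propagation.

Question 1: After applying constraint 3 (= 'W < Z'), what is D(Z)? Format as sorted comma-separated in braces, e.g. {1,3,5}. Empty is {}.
Answer: {4,5}

Derivation:
Constraint 1 (Z != W) on D(Z)={4,5,7,8} D(W)={2,4,5,6}: no change
Constraint 2 (Z + W = X) on D(Z)={4,5,7,8} D(W)={2,4,5,6} D(X)={2,3,5,6,7,8}: Z {4,5,7,8}->{4,5}; W {2,4,5,6}->{2,4}; X {2,3,5,6,7,8}->{6,7,8}
Constraint 3 (W < Z) on D(W)={2,4} D(Z)={4,5}: no change
So after constraint 3: D(Z) = {4,5}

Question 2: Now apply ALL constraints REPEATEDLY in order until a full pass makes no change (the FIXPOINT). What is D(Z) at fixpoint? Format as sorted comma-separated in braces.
Answer: {4,5}

Derivation:
pass 0 (initial): D(Z)={4,5,7,8}
pass 1: W {2,4,5,6}->{2,4}; X {2,3,5,6,7,8}->{6,7,8}; Z {4,5,7,8}->{4,5}
pass 2: no change
Fixpoint after 2 passes: D(Z) = {4,5}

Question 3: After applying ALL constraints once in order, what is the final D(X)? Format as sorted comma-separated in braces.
Answer: {6,7,8}

Derivation:
Constraint 1 (Z != W) on D(Z)={4,5,7,8} D(W)={2,4,5,6}: no change
Constraint 2 (Z + W = X) on D(Z)={4,5,7,8} D(W)={2,4,5,6} D(X)={2,3,5,6,7,8}: Z {4,5,7,8}->{4,5}; W {2,4,5,6}->{2,4}; X {2,3,5,6,7,8}->{6,7,8}
Constraint 3 (W < Z) on D(W)={2,4} D(Z)={4,5}: no change
So after all 3 constraints: D(X) = {6,7,8}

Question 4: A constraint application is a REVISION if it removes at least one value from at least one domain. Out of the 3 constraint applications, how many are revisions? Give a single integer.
Answer: 1

Derivation:
Constraint 1 (Z != W) on D(Z)={4,5,7,8} D(W)={2,4,5,6}: no change => not a revision
Constraint 2 (Z + W = X) on D(Z)={4,5,7,8} D(W)={2,4,5,6} D(X)={2,3,5,6,7,8}: Z {4,5,7,8}->{4,5}; W {2,4,5,6}->{2,4}; X {2,3,5,6,7,8}->{6,7,8} => REVISION
Constraint 3 (W < Z) on D(W)={2,4} D(Z)={4,5}: no change => not a revision
Total revisions = 1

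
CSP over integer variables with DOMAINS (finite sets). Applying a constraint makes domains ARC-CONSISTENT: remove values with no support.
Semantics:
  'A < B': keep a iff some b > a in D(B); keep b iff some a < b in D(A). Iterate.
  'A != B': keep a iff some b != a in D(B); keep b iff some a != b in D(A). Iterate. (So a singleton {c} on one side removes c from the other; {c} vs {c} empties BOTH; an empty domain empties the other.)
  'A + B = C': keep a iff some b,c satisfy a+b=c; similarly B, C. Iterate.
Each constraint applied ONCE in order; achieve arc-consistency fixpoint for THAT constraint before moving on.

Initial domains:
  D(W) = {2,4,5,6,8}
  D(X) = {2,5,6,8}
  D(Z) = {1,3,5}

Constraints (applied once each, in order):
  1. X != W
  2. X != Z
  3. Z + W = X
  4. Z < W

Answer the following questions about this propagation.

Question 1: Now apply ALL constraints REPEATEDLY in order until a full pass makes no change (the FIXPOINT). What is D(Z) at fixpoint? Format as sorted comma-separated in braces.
pass 0 (initial): D(Z)={1,3,5}
pass 1: W {2,4,5,6,8}->{2,4,5}; X {2,5,6,8}->{5,6,8}; Z {1,3,5}->{1,3}
pass 2: no change
Fixpoint after 2 passes: D(Z) = {1,3}

Answer: {1,3}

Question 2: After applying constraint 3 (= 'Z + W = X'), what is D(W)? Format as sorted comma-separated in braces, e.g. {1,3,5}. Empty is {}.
Answer: {2,4,5}

Derivation:
Constraint 1 (X != W) on D(X)={2,5,6,8} D(W)={2,4,5,6,8}: no change
Constraint 2 (X != Z) on D(X)={2,5,6,8} D(Z)={1,3,5}: no change
Constraint 3 (Z + W = X) on D(Z)={1,3,5} D(W)={2,4,5,6,8} D(X)={2,5,6,8}: Z {1,3,5}->{1,3}; W {2,4,5,6,8}->{2,4,5}; X {2,5,6,8}->{5,6,8}
So after constraint 3: D(W) = {2,4,5}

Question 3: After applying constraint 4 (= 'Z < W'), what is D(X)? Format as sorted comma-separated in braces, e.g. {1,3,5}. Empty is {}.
Constraint 1 (X != W) on D(X)={2,5,6,8} D(W)={2,4,5,6,8}: no change
Constraint 2 (X != Z) on D(X)={2,5,6,8} D(Z)={1,3,5}: no change
Constraint 3 (Z + W = X) on D(Z)={1,3,5} D(W)={2,4,5,6,8} D(X)={2,5,6,8}: Z {1,3,5}->{1,3}; W {2,4,5,6,8}->{2,4,5}; X {2,5,6,8}->{5,6,8}
Constraint 4 (Z < W) on D(Z)={1,3} D(W)={2,4,5}: no change
So after constraint 4: D(X) = {5,6,8}

Answer: {5,6,8}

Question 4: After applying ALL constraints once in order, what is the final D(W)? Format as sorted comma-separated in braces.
Answer: {2,4,5}

Derivation:
Constraint 1 (X != W) on D(X)={2,5,6,8} D(W)={2,4,5,6,8}: no change
Constraint 2 (X != Z) on D(X)={2,5,6,8} D(Z)={1,3,5}: no change
Constraint 3 (Z + W = X) on D(Z)={1,3,5} D(W)={2,4,5,6,8} D(X)={2,5,6,8}: Z {1,3,5}->{1,3}; W {2,4,5,6,8}->{2,4,5}; X {2,5,6,8}->{5,6,8}
Constraint 4 (Z < W) on D(Z)={1,3} D(W)={2,4,5}: no change
So after all 4 constraints: D(W) = {2,4,5}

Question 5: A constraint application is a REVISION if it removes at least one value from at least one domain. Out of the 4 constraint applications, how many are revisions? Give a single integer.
Constraint 1 (X != W) on D(X)={2,5,6,8} D(W)={2,4,5,6,8}: no change => not a revision
Constraint 2 (X != Z) on D(X)={2,5,6,8} D(Z)={1,3,5}: no change => not a revision
Constraint 3 (Z + W = X) on D(Z)={1,3,5} D(W)={2,4,5,6,8} D(X)={2,5,6,8}: Z {1,3,5}->{1,3}; W {2,4,5,6,8}->{2,4,5}; X {2,5,6,8}->{5,6,8} => REVISION
Constraint 4 (Z < W) on D(Z)={1,3} D(W)={2,4,5}: no change => not a revision
Total revisions = 1

Answer: 1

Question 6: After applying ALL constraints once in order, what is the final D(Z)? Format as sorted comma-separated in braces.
Answer: {1,3}

Derivation:
Constraint 1 (X != W) on D(X)={2,5,6,8} D(W)={2,4,5,6,8}: no change
Constraint 2 (X != Z) on D(X)={2,5,6,8} D(Z)={1,3,5}: no change
Constraint 3 (Z + W = X) on D(Z)={1,3,5} D(W)={2,4,5,6,8} D(X)={2,5,6,8}: Z {1,3,5}->{1,3}; W {2,4,5,6,8}->{2,4,5}; X {2,5,6,8}->{5,6,8}
Constraint 4 (Z < W) on D(Z)={1,3} D(W)={2,4,5}: no change
So after all 4 constraints: D(Z) = {1,3}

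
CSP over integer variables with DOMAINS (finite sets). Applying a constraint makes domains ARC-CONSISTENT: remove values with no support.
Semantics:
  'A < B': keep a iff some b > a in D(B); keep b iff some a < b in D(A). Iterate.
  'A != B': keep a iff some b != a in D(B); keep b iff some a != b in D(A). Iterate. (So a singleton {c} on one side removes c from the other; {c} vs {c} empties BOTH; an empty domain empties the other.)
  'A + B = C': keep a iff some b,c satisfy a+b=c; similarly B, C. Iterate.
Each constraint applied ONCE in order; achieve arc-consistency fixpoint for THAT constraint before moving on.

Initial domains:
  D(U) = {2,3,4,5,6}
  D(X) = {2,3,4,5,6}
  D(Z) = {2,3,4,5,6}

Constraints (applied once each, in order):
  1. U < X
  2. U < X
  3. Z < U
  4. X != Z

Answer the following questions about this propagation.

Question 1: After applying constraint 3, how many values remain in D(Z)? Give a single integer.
Constraint 1 (U < X) on D(U)={2,3,4,5,6} D(X)={2,3,4,5,6}: U {2,3,4,5,6}->{2,3,4,5}; X {2,3,4,5,6}->{3,4,5,6}
Constraint 2 (U < X) on D(U)={2,3,4,5} D(X)={3,4,5,6}: no change
Constraint 3 (Z < U) on D(Z)={2,3,4,5,6} D(U)={2,3,4,5}: Z {2,3,4,5,6}->{2,3,4}; U {2,3,4,5}->{3,4,5}
So after constraint 3: D(Z)={2,3,4}, size = 3

Answer: 3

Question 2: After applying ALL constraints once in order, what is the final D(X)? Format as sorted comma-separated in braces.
Constraint 1 (U < X) on D(U)={2,3,4,5,6} D(X)={2,3,4,5,6}: U {2,3,4,5,6}->{2,3,4,5}; X {2,3,4,5,6}->{3,4,5,6}
Constraint 2 (U < X) on D(U)={2,3,4,5} D(X)={3,4,5,6}: no change
Constraint 3 (Z < U) on D(Z)={2,3,4,5,6} D(U)={2,3,4,5}: Z {2,3,4,5,6}->{2,3,4}; U {2,3,4,5}->{3,4,5}
Constraint 4 (X != Z) on D(X)={3,4,5,6} D(Z)={2,3,4}: no change
So after all 4 constraints: D(X) = {3,4,5,6}

Answer: {3,4,5,6}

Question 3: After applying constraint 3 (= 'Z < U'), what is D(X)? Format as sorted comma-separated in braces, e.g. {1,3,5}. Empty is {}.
Answer: {3,4,5,6}

Derivation:
Constraint 1 (U < X) on D(U)={2,3,4,5,6} D(X)={2,3,4,5,6}: U {2,3,4,5,6}->{2,3,4,5}; X {2,3,4,5,6}->{3,4,5,6}
Constraint 2 (U < X) on D(U)={2,3,4,5} D(X)={3,4,5,6}: no change
Constraint 3 (Z < U) on D(Z)={2,3,4,5,6} D(U)={2,3,4,5}: Z {2,3,4,5,6}->{2,3,4}; U {2,3,4,5}->{3,4,5}
So after constraint 3: D(X) = {3,4,5,6}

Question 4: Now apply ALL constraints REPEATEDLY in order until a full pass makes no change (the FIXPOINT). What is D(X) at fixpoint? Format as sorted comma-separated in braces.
pass 0 (initial): D(X)={2,3,4,5,6}
pass 1: U {2,3,4,5,6}->{3,4,5}; X {2,3,4,5,6}->{3,4,5,6}; Z {2,3,4,5,6}->{2,3,4}
pass 2: X {3,4,5,6}->{4,5,6}
pass 3: no change
Fixpoint after 3 passes: D(X) = {4,5,6}

Answer: {4,5,6}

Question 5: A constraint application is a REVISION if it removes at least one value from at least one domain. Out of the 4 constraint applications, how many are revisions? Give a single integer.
Answer: 2

Derivation:
Constraint 1 (U < X) on D(U)={2,3,4,5,6} D(X)={2,3,4,5,6}: U {2,3,4,5,6}->{2,3,4,5}; X {2,3,4,5,6}->{3,4,5,6} => REVISION
Constraint 2 (U < X) on D(U)={2,3,4,5} D(X)={3,4,5,6}: no change => not a revision
Constraint 3 (Z < U) on D(Z)={2,3,4,5,6} D(U)={2,3,4,5}: Z {2,3,4,5,6}->{2,3,4}; U {2,3,4,5}->{3,4,5} => REVISION
Constraint 4 (X != Z) on D(X)={3,4,5,6} D(Z)={2,3,4}: no change => not a revision
Total revisions = 2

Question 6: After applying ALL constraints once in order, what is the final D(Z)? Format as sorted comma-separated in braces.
Answer: {2,3,4}

Derivation:
Constraint 1 (U < X) on D(U)={2,3,4,5,6} D(X)={2,3,4,5,6}: U {2,3,4,5,6}->{2,3,4,5}; X {2,3,4,5,6}->{3,4,5,6}
Constraint 2 (U < X) on D(U)={2,3,4,5} D(X)={3,4,5,6}: no change
Constraint 3 (Z < U) on D(Z)={2,3,4,5,6} D(U)={2,3,4,5}: Z {2,3,4,5,6}->{2,3,4}; U {2,3,4,5}->{3,4,5}
Constraint 4 (X != Z) on D(X)={3,4,5,6} D(Z)={2,3,4}: no change
So after all 4 constraints: D(Z) = {2,3,4}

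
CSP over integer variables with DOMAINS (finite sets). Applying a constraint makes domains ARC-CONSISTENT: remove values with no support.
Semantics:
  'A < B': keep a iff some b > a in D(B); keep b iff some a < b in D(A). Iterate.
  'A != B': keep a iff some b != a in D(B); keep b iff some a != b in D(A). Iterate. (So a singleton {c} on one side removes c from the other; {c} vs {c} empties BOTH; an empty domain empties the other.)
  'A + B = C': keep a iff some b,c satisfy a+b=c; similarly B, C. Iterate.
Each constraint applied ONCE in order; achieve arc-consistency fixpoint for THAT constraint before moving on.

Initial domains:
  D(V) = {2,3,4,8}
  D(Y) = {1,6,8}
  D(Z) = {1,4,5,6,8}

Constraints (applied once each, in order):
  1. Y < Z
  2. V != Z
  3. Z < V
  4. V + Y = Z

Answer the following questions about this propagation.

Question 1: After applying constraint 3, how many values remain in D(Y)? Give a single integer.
Constraint 1 (Y < Z) on D(Y)={1,6,8} D(Z)={1,4,5,6,8}: Y {1,6,8}->{1,6}; Z {1,4,5,6,8}->{4,5,6,8}
Constraint 2 (V != Z) on D(V)={2,3,4,8} D(Z)={4,5,6,8}: no change
Constraint 3 (Z < V) on D(Z)={4,5,6,8} D(V)={2,3,4,8}: Z {4,5,6,8}->{4,5,6}; V {2,3,4,8}->{8}
So after constraint 3: D(Y)={1,6}, size = 2

Answer: 2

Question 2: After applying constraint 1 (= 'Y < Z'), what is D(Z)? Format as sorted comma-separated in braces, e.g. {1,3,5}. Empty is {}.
Answer: {4,5,6,8}

Derivation:
Constraint 1 (Y < Z) on D(Y)={1,6,8} D(Z)={1,4,5,6,8}: Y {1,6,8}->{1,6}; Z {1,4,5,6,8}->{4,5,6,8}
So after constraint 1: D(Z) = {4,5,6,8}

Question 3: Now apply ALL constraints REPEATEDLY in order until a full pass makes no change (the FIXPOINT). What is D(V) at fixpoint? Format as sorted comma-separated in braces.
Answer: {}

Derivation:
pass 0 (initial): D(V)={2,3,4,8}
pass 1: V {2,3,4,8}->{}; Y {1,6,8}->{}; Z {1,4,5,6,8}->{}
pass 2: no change
Fixpoint after 2 passes: D(V) = {}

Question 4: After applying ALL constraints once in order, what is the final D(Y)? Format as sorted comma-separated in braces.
Constraint 1 (Y < Z) on D(Y)={1,6,8} D(Z)={1,4,5,6,8}: Y {1,6,8}->{1,6}; Z {1,4,5,6,8}->{4,5,6,8}
Constraint 2 (V != Z) on D(V)={2,3,4,8} D(Z)={4,5,6,8}: no change
Constraint 3 (Z < V) on D(Z)={4,5,6,8} D(V)={2,3,4,8}: Z {4,5,6,8}->{4,5,6}; V {2,3,4,8}->{8}
Constraint 4 (V + Y = Z) on D(V)={8} D(Y)={1,6} D(Z)={4,5,6}: V {8}->{}; Y {1,6}->{}; Z {4,5,6}->{}
So after all 4 constraints: D(Y) = {}

Answer: {}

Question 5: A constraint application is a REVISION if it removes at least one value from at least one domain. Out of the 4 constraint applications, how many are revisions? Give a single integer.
Constraint 1 (Y < Z) on D(Y)={1,6,8} D(Z)={1,4,5,6,8}: Y {1,6,8}->{1,6}; Z {1,4,5,6,8}->{4,5,6,8} => REVISION
Constraint 2 (V != Z) on D(V)={2,3,4,8} D(Z)={4,5,6,8}: no change => not a revision
Constraint 3 (Z < V) on D(Z)={4,5,6,8} D(V)={2,3,4,8}: Z {4,5,6,8}->{4,5,6}; V {2,3,4,8}->{8} => REVISION
Constraint 4 (V + Y = Z) on D(V)={8} D(Y)={1,6} D(Z)={4,5,6}: V {8}->{}; Y {1,6}->{}; Z {4,5,6}->{} => REVISION
Total revisions = 3

Answer: 3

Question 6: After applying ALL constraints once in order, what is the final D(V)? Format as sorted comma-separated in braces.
Answer: {}

Derivation:
Constraint 1 (Y < Z) on D(Y)={1,6,8} D(Z)={1,4,5,6,8}: Y {1,6,8}->{1,6}; Z {1,4,5,6,8}->{4,5,6,8}
Constraint 2 (V != Z) on D(V)={2,3,4,8} D(Z)={4,5,6,8}: no change
Constraint 3 (Z < V) on D(Z)={4,5,6,8} D(V)={2,3,4,8}: Z {4,5,6,8}->{4,5,6}; V {2,3,4,8}->{8}
Constraint 4 (V + Y = Z) on D(V)={8} D(Y)={1,6} D(Z)={4,5,6}: V {8}->{}; Y {1,6}->{}; Z {4,5,6}->{}
So after all 4 constraints: D(V) = {}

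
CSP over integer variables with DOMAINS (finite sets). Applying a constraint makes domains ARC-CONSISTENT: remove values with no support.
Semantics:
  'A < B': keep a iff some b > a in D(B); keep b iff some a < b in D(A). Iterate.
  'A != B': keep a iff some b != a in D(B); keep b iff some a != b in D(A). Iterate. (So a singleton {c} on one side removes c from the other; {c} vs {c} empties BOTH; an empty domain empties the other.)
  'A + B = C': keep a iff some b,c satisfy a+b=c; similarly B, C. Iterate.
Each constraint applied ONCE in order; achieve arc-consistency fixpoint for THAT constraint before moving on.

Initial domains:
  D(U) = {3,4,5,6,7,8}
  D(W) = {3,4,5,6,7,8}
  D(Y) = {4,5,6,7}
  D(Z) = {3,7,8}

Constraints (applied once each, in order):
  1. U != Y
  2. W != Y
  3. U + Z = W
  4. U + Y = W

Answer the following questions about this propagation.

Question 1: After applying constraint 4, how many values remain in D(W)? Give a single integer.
Constraint 1 (U != Y) on D(U)={3,4,5,6,7,8} D(Y)={4,5,6,7}: no change
Constraint 2 (W != Y) on D(W)={3,4,5,6,7,8} D(Y)={4,5,6,7}: no change
Constraint 3 (U + Z = W) on D(U)={3,4,5,6,7,8} D(Z)={3,7,8} D(W)={3,4,5,6,7,8}: U {3,4,5,6,7,8}->{3,4,5}; Z {3,7,8}->{3}; W {3,4,5,6,7,8}->{6,7,8}
Constraint 4 (U + Y = W) on D(U)={3,4,5} D(Y)={4,5,6,7} D(W)={6,7,8}: U {3,4,5}->{3,4}; Y {4,5,6,7}->{4,5}; W {6,7,8}->{7,8}
So after constraint 4: D(W)={7,8}, size = 2

Answer: 2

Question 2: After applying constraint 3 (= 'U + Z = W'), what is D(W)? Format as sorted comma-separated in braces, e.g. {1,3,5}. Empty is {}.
Constraint 1 (U != Y) on D(U)={3,4,5,6,7,8} D(Y)={4,5,6,7}: no change
Constraint 2 (W != Y) on D(W)={3,4,5,6,7,8} D(Y)={4,5,6,7}: no change
Constraint 3 (U + Z = W) on D(U)={3,4,5,6,7,8} D(Z)={3,7,8} D(W)={3,4,5,6,7,8}: U {3,4,5,6,7,8}->{3,4,5}; Z {3,7,8}->{3}; W {3,4,5,6,7,8}->{6,7,8}
So after constraint 3: D(W) = {6,7,8}

Answer: {6,7,8}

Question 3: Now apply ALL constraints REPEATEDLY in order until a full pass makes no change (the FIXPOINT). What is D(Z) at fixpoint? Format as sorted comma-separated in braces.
Answer: {}

Derivation:
pass 0 (initial): D(Z)={3,7,8}
pass 1: U {3,4,5,6,7,8}->{3,4}; W {3,4,5,6,7,8}->{7,8}; Y {4,5,6,7}->{4,5}; Z {3,7,8}->{3}
pass 2: U {3,4}->{}; W {7,8}->{}; Y {4,5}->{}
pass 3: Z {3}->{}
pass 4: no change
Fixpoint after 4 passes: D(Z) = {}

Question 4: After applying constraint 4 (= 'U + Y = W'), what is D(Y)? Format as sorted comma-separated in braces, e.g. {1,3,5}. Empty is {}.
Answer: {4,5}

Derivation:
Constraint 1 (U != Y) on D(U)={3,4,5,6,7,8} D(Y)={4,5,6,7}: no change
Constraint 2 (W != Y) on D(W)={3,4,5,6,7,8} D(Y)={4,5,6,7}: no change
Constraint 3 (U + Z = W) on D(U)={3,4,5,6,7,8} D(Z)={3,7,8} D(W)={3,4,5,6,7,8}: U {3,4,5,6,7,8}->{3,4,5}; Z {3,7,8}->{3}; W {3,4,5,6,7,8}->{6,7,8}
Constraint 4 (U + Y = W) on D(U)={3,4,5} D(Y)={4,5,6,7} D(W)={6,7,8}: U {3,4,5}->{3,4}; Y {4,5,6,7}->{4,5}; W {6,7,8}->{7,8}
So after constraint 4: D(Y) = {4,5}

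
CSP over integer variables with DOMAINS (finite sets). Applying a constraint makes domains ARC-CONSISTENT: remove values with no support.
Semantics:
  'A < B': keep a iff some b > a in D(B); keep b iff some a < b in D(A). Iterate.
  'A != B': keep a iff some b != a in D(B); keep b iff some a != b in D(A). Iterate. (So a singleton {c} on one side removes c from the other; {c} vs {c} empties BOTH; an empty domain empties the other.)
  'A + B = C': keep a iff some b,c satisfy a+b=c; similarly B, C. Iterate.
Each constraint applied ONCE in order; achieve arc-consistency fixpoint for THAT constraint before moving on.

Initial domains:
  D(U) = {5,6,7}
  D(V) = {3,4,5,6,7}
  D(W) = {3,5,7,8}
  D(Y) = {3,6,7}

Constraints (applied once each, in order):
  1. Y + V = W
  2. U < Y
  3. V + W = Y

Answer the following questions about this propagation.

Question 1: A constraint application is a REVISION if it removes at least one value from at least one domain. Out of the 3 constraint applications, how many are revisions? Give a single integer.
Answer: 3

Derivation:
Constraint 1 (Y + V = W) on D(Y)={3,6,7} D(V)={3,4,5,6,7} D(W)={3,5,7,8}: Y {3,6,7}->{3}; V {3,4,5,6,7}->{4,5}; W {3,5,7,8}->{7,8} => REVISION
Constraint 2 (U < Y) on D(U)={5,6,7} D(Y)={3}: U {5,6,7}->{}; Y {3}->{} => REVISION
Constraint 3 (V + W = Y) on D(V)={4,5} D(W)={7,8} D(Y)={}: V {4,5}->{}; W {7,8}->{} => REVISION
Total revisions = 3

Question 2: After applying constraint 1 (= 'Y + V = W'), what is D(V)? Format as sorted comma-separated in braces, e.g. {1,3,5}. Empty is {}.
Constraint 1 (Y + V = W) on D(Y)={3,6,7} D(V)={3,4,5,6,7} D(W)={3,5,7,8}: Y {3,6,7}->{3}; V {3,4,5,6,7}->{4,5}; W {3,5,7,8}->{7,8}
So after constraint 1: D(V) = {4,5}

Answer: {4,5}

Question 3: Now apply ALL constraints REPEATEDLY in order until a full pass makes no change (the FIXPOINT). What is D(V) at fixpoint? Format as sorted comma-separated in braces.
Answer: {}

Derivation:
pass 0 (initial): D(V)={3,4,5,6,7}
pass 1: U {5,6,7}->{}; V {3,4,5,6,7}->{}; W {3,5,7,8}->{}; Y {3,6,7}->{}
pass 2: no change
Fixpoint after 2 passes: D(V) = {}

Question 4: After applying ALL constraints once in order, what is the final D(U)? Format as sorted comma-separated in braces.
Constraint 1 (Y + V = W) on D(Y)={3,6,7} D(V)={3,4,5,6,7} D(W)={3,5,7,8}: Y {3,6,7}->{3}; V {3,4,5,6,7}->{4,5}; W {3,5,7,8}->{7,8}
Constraint 2 (U < Y) on D(U)={5,6,7} D(Y)={3}: U {5,6,7}->{}; Y {3}->{}
Constraint 3 (V + W = Y) on D(V)={4,5} D(W)={7,8} D(Y)={}: V {4,5}->{}; W {7,8}->{}
So after all 3 constraints: D(U) = {}

Answer: {}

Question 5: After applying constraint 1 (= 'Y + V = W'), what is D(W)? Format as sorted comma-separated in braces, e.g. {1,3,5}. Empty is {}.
Constraint 1 (Y + V = W) on D(Y)={3,6,7} D(V)={3,4,5,6,7} D(W)={3,5,7,8}: Y {3,6,7}->{3}; V {3,4,5,6,7}->{4,5}; W {3,5,7,8}->{7,8}
So after constraint 1: D(W) = {7,8}

Answer: {7,8}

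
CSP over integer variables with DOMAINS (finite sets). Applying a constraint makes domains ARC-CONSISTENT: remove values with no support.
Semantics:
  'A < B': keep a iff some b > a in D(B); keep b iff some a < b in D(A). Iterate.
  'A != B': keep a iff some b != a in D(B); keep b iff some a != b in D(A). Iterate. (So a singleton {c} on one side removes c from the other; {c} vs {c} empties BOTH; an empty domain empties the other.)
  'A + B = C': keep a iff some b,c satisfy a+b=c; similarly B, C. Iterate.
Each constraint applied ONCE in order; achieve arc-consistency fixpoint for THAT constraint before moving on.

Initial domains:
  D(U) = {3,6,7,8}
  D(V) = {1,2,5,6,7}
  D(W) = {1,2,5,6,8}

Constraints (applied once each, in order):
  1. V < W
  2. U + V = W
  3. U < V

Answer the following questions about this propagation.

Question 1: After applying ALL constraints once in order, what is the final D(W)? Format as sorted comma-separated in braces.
Constraint 1 (V < W) on D(V)={1,2,5,6,7} D(W)={1,2,5,6,8}: W {1,2,5,6,8}->{2,5,6,8}
Constraint 2 (U + V = W) on D(U)={3,6,7,8} D(V)={1,2,5,6,7} D(W)={2,5,6,8}: U {3,6,7,8}->{3,6,7}; V {1,2,5,6,7}->{1,2,5}; W {2,5,6,8}->{5,8}
Constraint 3 (U < V) on D(U)={3,6,7} D(V)={1,2,5}: U {3,6,7}->{3}; V {1,2,5}->{5}
So after all 3 constraints: D(W) = {5,8}

Answer: {5,8}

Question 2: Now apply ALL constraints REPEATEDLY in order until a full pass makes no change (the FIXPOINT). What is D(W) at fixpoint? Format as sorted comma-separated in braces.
Answer: {8}

Derivation:
pass 0 (initial): D(W)={1,2,5,6,8}
pass 1: U {3,6,7,8}->{3}; V {1,2,5,6,7}->{5}; W {1,2,5,6,8}->{5,8}
pass 2: W {5,8}->{8}
pass 3: no change
Fixpoint after 3 passes: D(W) = {8}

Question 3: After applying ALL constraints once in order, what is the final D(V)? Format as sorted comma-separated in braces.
Answer: {5}

Derivation:
Constraint 1 (V < W) on D(V)={1,2,5,6,7} D(W)={1,2,5,6,8}: W {1,2,5,6,8}->{2,5,6,8}
Constraint 2 (U + V = W) on D(U)={3,6,7,8} D(V)={1,2,5,6,7} D(W)={2,5,6,8}: U {3,6,7,8}->{3,6,7}; V {1,2,5,6,7}->{1,2,5}; W {2,5,6,8}->{5,8}
Constraint 3 (U < V) on D(U)={3,6,7} D(V)={1,2,5}: U {3,6,7}->{3}; V {1,2,5}->{5}
So after all 3 constraints: D(V) = {5}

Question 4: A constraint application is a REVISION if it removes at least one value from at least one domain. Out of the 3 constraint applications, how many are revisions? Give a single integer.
Answer: 3

Derivation:
Constraint 1 (V < W) on D(V)={1,2,5,6,7} D(W)={1,2,5,6,8}: W {1,2,5,6,8}->{2,5,6,8} => REVISION
Constraint 2 (U + V = W) on D(U)={3,6,7,8} D(V)={1,2,5,6,7} D(W)={2,5,6,8}: U {3,6,7,8}->{3,6,7}; V {1,2,5,6,7}->{1,2,5}; W {2,5,6,8}->{5,8} => REVISION
Constraint 3 (U < V) on D(U)={3,6,7} D(V)={1,2,5}: U {3,6,7}->{3}; V {1,2,5}->{5} => REVISION
Total revisions = 3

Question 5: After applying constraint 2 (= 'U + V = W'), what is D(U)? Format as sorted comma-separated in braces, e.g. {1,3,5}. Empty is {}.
Constraint 1 (V < W) on D(V)={1,2,5,6,7} D(W)={1,2,5,6,8}: W {1,2,5,6,8}->{2,5,6,8}
Constraint 2 (U + V = W) on D(U)={3,6,7,8} D(V)={1,2,5,6,7} D(W)={2,5,6,8}: U {3,6,7,8}->{3,6,7}; V {1,2,5,6,7}->{1,2,5}; W {2,5,6,8}->{5,8}
So after constraint 2: D(U) = {3,6,7}

Answer: {3,6,7}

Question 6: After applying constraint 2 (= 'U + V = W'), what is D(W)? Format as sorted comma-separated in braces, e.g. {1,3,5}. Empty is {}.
Constraint 1 (V < W) on D(V)={1,2,5,6,7} D(W)={1,2,5,6,8}: W {1,2,5,6,8}->{2,5,6,8}
Constraint 2 (U + V = W) on D(U)={3,6,7,8} D(V)={1,2,5,6,7} D(W)={2,5,6,8}: U {3,6,7,8}->{3,6,7}; V {1,2,5,6,7}->{1,2,5}; W {2,5,6,8}->{5,8}
So after constraint 2: D(W) = {5,8}

Answer: {5,8}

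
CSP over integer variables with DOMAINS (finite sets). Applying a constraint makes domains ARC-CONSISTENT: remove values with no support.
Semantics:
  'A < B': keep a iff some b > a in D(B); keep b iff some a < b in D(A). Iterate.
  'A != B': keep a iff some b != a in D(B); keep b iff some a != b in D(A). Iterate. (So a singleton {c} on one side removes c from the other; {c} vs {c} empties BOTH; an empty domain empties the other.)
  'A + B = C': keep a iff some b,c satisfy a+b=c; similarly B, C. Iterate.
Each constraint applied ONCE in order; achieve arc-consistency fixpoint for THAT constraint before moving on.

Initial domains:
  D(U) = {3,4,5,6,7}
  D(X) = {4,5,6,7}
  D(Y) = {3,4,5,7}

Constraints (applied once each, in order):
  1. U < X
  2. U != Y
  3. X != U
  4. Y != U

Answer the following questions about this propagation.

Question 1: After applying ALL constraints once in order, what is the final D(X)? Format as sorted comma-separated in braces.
Answer: {4,5,6,7}

Derivation:
Constraint 1 (U < X) on D(U)={3,4,5,6,7} D(X)={4,5,6,7}: U {3,4,5,6,7}->{3,4,5,6}
Constraint 2 (U != Y) on D(U)={3,4,5,6} D(Y)={3,4,5,7}: no change
Constraint 3 (X != U) on D(X)={4,5,6,7} D(U)={3,4,5,6}: no change
Constraint 4 (Y != U) on D(Y)={3,4,5,7} D(U)={3,4,5,6}: no change
So after all 4 constraints: D(X) = {4,5,6,7}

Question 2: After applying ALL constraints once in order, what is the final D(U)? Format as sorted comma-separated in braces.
Answer: {3,4,5,6}

Derivation:
Constraint 1 (U < X) on D(U)={3,4,5,6,7} D(X)={4,5,6,7}: U {3,4,5,6,7}->{3,4,5,6}
Constraint 2 (U != Y) on D(U)={3,4,5,6} D(Y)={3,4,5,7}: no change
Constraint 3 (X != U) on D(X)={4,5,6,7} D(U)={3,4,5,6}: no change
Constraint 4 (Y != U) on D(Y)={3,4,5,7} D(U)={3,4,5,6}: no change
So after all 4 constraints: D(U) = {3,4,5,6}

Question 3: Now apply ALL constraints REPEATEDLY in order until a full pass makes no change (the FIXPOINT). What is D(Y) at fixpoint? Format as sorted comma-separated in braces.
pass 0 (initial): D(Y)={3,4,5,7}
pass 1: U {3,4,5,6,7}->{3,4,5,6}
pass 2: no change
Fixpoint after 2 passes: D(Y) = {3,4,5,7}

Answer: {3,4,5,7}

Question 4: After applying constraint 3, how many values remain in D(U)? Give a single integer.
Constraint 1 (U < X) on D(U)={3,4,5,6,7} D(X)={4,5,6,7}: U {3,4,5,6,7}->{3,4,5,6}
Constraint 2 (U != Y) on D(U)={3,4,5,6} D(Y)={3,4,5,7}: no change
Constraint 3 (X != U) on D(X)={4,5,6,7} D(U)={3,4,5,6}: no change
So after constraint 3: D(U)={3,4,5,6}, size = 4

Answer: 4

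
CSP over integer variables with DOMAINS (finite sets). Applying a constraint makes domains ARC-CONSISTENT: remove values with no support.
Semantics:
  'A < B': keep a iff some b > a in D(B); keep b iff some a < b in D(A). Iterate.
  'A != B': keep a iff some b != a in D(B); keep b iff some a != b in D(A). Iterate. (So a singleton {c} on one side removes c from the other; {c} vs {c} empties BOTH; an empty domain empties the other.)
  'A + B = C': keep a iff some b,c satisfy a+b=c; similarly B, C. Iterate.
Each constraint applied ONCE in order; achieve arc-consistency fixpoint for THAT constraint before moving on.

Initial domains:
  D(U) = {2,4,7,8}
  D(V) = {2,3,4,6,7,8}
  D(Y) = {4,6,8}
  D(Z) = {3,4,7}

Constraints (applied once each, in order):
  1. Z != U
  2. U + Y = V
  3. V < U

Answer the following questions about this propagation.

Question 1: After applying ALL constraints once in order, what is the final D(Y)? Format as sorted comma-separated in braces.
Constraint 1 (Z != U) on D(Z)={3,4,7} D(U)={2,4,7,8}: no change
Constraint 2 (U + Y = V) on D(U)={2,4,7,8} D(Y)={4,6,8} D(V)={2,3,4,6,7,8}: U {2,4,7,8}->{2,4}; Y {4,6,8}->{4,6}; V {2,3,4,6,7,8}->{6,8}
Constraint 3 (V < U) on D(V)={6,8} D(U)={2,4}: V {6,8}->{}; U {2,4}->{}
So after all 3 constraints: D(Y) = {4,6}

Answer: {4,6}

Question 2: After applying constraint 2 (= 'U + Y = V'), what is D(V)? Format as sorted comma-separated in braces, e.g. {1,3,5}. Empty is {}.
Constraint 1 (Z != U) on D(Z)={3,4,7} D(U)={2,4,7,8}: no change
Constraint 2 (U + Y = V) on D(U)={2,4,7,8} D(Y)={4,6,8} D(V)={2,3,4,6,7,8}: U {2,4,7,8}->{2,4}; Y {4,6,8}->{4,6}; V {2,3,4,6,7,8}->{6,8}
So after constraint 2: D(V) = {6,8}

Answer: {6,8}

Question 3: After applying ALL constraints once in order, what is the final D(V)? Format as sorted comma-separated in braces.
Answer: {}

Derivation:
Constraint 1 (Z != U) on D(Z)={3,4,7} D(U)={2,4,7,8}: no change
Constraint 2 (U + Y = V) on D(U)={2,4,7,8} D(Y)={4,6,8} D(V)={2,3,4,6,7,8}: U {2,4,7,8}->{2,4}; Y {4,6,8}->{4,6}; V {2,3,4,6,7,8}->{6,8}
Constraint 3 (V < U) on D(V)={6,8} D(U)={2,4}: V {6,8}->{}; U {2,4}->{}
So after all 3 constraints: D(V) = {}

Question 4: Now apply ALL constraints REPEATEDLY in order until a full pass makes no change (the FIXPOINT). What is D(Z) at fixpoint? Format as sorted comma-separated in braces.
pass 0 (initial): D(Z)={3,4,7}
pass 1: U {2,4,7,8}->{}; V {2,3,4,6,7,8}->{}; Y {4,6,8}->{4,6}
pass 2: Y {4,6}->{}; Z {3,4,7}->{}
pass 3: no change
Fixpoint after 3 passes: D(Z) = {}

Answer: {}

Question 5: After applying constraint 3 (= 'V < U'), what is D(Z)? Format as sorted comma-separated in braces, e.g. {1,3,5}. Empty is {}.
Answer: {3,4,7}

Derivation:
Constraint 1 (Z != U) on D(Z)={3,4,7} D(U)={2,4,7,8}: no change
Constraint 2 (U + Y = V) on D(U)={2,4,7,8} D(Y)={4,6,8} D(V)={2,3,4,6,7,8}: U {2,4,7,8}->{2,4}; Y {4,6,8}->{4,6}; V {2,3,4,6,7,8}->{6,8}
Constraint 3 (V < U) on D(V)={6,8} D(U)={2,4}: V {6,8}->{}; U {2,4}->{}
So after constraint 3: D(Z) = {3,4,7}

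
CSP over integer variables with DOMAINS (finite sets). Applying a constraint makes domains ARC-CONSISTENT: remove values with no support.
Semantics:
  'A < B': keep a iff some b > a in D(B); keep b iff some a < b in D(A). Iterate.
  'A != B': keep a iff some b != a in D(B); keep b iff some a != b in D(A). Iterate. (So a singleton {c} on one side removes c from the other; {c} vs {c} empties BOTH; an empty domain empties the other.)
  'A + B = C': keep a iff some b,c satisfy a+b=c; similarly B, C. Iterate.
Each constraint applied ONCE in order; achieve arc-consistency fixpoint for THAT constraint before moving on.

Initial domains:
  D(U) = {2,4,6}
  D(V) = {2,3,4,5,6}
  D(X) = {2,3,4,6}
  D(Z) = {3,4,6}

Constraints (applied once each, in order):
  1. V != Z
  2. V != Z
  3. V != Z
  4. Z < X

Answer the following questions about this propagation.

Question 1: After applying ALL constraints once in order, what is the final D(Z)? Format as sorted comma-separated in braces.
Constraint 1 (V != Z) on D(V)={2,3,4,5,6} D(Z)={3,4,6}: no change
Constraint 2 (V != Z) on D(V)={2,3,4,5,6} D(Z)={3,4,6}: no change
Constraint 3 (V != Z) on D(V)={2,3,4,5,6} D(Z)={3,4,6}: no change
Constraint 4 (Z < X) on D(Z)={3,4,6} D(X)={2,3,4,6}: Z {3,4,6}->{3,4}; X {2,3,4,6}->{4,6}
So after all 4 constraints: D(Z) = {3,4}

Answer: {3,4}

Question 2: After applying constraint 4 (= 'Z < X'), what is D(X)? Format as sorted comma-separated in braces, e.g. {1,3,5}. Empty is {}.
Constraint 1 (V != Z) on D(V)={2,3,4,5,6} D(Z)={3,4,6}: no change
Constraint 2 (V != Z) on D(V)={2,3,4,5,6} D(Z)={3,4,6}: no change
Constraint 3 (V != Z) on D(V)={2,3,4,5,6} D(Z)={3,4,6}: no change
Constraint 4 (Z < X) on D(Z)={3,4,6} D(X)={2,3,4,6}: Z {3,4,6}->{3,4}; X {2,3,4,6}->{4,6}
So after constraint 4: D(X) = {4,6}

Answer: {4,6}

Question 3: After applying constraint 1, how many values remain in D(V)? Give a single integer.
Answer: 5

Derivation:
Constraint 1 (V != Z) on D(V)={2,3,4,5,6} D(Z)={3,4,6}: no change
So after constraint 1: D(V)={2,3,4,5,6}, size = 5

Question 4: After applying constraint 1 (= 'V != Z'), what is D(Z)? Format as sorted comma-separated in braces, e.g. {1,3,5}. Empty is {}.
Answer: {3,4,6}

Derivation:
Constraint 1 (V != Z) on D(V)={2,3,4,5,6} D(Z)={3,4,6}: no change
So after constraint 1: D(Z) = {3,4,6}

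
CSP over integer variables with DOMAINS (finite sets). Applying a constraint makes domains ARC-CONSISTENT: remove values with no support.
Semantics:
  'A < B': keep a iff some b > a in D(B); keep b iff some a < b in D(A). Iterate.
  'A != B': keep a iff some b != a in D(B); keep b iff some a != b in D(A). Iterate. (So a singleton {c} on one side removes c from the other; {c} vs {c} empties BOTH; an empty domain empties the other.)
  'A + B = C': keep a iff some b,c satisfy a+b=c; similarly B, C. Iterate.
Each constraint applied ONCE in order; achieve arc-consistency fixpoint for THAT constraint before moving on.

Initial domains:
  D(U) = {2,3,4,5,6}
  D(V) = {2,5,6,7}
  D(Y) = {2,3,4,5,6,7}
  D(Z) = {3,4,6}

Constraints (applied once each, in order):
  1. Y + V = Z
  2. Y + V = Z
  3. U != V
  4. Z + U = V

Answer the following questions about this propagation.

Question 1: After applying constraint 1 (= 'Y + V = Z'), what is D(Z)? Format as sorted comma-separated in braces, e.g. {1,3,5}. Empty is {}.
Answer: {4,6}

Derivation:
Constraint 1 (Y + V = Z) on D(Y)={2,3,4,5,6,7} D(V)={2,5,6,7} D(Z)={3,4,6}: Y {2,3,4,5,6,7}->{2,4}; V {2,5,6,7}->{2}; Z {3,4,6}->{4,6}
So after constraint 1: D(Z) = {4,6}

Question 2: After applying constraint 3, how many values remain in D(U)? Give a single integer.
Answer: 4

Derivation:
Constraint 1 (Y + V = Z) on D(Y)={2,3,4,5,6,7} D(V)={2,5,6,7} D(Z)={3,4,6}: Y {2,3,4,5,6,7}->{2,4}; V {2,5,6,7}->{2}; Z {3,4,6}->{4,6}
Constraint 2 (Y + V = Z) on D(Y)={2,4} D(V)={2} D(Z)={4,6}: no change
Constraint 3 (U != V) on D(U)={2,3,4,5,6} D(V)={2}: U {2,3,4,5,6}->{3,4,5,6}
So after constraint 3: D(U)={3,4,5,6}, size = 4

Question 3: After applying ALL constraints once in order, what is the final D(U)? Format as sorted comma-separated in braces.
Answer: {}

Derivation:
Constraint 1 (Y + V = Z) on D(Y)={2,3,4,5,6,7} D(V)={2,5,6,7} D(Z)={3,4,6}: Y {2,3,4,5,6,7}->{2,4}; V {2,5,6,7}->{2}; Z {3,4,6}->{4,6}
Constraint 2 (Y + V = Z) on D(Y)={2,4} D(V)={2} D(Z)={4,6}: no change
Constraint 3 (U != V) on D(U)={2,3,4,5,6} D(V)={2}: U {2,3,4,5,6}->{3,4,5,6}
Constraint 4 (Z + U = V) on D(Z)={4,6} D(U)={3,4,5,6} D(V)={2}: Z {4,6}->{}; U {3,4,5,6}->{}; V {2}->{}
So after all 4 constraints: D(U) = {}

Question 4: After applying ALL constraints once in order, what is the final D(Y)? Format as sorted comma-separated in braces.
Constraint 1 (Y + V = Z) on D(Y)={2,3,4,5,6,7} D(V)={2,5,6,7} D(Z)={3,4,6}: Y {2,3,4,5,6,7}->{2,4}; V {2,5,6,7}->{2}; Z {3,4,6}->{4,6}
Constraint 2 (Y + V = Z) on D(Y)={2,4} D(V)={2} D(Z)={4,6}: no change
Constraint 3 (U != V) on D(U)={2,3,4,5,6} D(V)={2}: U {2,3,4,5,6}->{3,4,5,6}
Constraint 4 (Z + U = V) on D(Z)={4,6} D(U)={3,4,5,6} D(V)={2}: Z {4,6}->{}; U {3,4,5,6}->{}; V {2}->{}
So after all 4 constraints: D(Y) = {2,4}

Answer: {2,4}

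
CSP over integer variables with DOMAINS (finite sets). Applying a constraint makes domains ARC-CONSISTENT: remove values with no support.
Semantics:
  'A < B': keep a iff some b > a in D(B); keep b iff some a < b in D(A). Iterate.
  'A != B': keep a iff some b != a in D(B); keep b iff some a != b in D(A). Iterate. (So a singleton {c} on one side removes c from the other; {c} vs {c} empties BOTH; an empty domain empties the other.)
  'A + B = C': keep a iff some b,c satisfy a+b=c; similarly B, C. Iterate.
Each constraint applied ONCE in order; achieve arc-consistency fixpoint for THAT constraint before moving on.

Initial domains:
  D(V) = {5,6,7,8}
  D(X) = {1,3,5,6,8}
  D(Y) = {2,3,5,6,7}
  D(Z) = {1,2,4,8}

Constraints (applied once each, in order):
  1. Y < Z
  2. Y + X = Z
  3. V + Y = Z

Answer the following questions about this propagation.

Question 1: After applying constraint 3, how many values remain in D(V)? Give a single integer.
Answer: 2

Derivation:
Constraint 1 (Y < Z) on D(Y)={2,3,5,6,7} D(Z)={1,2,4,8}: Z {1,2,4,8}->{4,8}
Constraint 2 (Y + X = Z) on D(Y)={2,3,5,6,7} D(X)={1,3,5,6,8} D(Z)={4,8}: Y {2,3,5,6,7}->{2,3,5,7}; X {1,3,5,6,8}->{1,3,5,6}
Constraint 3 (V + Y = Z) on D(V)={5,6,7,8} D(Y)={2,3,5,7} D(Z)={4,8}: V {5,6,7,8}->{5,6}; Y {2,3,5,7}->{2,3}; Z {4,8}->{8}
So after constraint 3: D(V)={5,6}, size = 2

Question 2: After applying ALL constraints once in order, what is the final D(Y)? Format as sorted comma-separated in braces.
Answer: {2,3}

Derivation:
Constraint 1 (Y < Z) on D(Y)={2,3,5,6,7} D(Z)={1,2,4,8}: Z {1,2,4,8}->{4,8}
Constraint 2 (Y + X = Z) on D(Y)={2,3,5,6,7} D(X)={1,3,5,6,8} D(Z)={4,8}: Y {2,3,5,6,7}->{2,3,5,7}; X {1,3,5,6,8}->{1,3,5,6}
Constraint 3 (V + Y = Z) on D(V)={5,6,7,8} D(Y)={2,3,5,7} D(Z)={4,8}: V {5,6,7,8}->{5,6}; Y {2,3,5,7}->{2,3}; Z {4,8}->{8}
So after all 3 constraints: D(Y) = {2,3}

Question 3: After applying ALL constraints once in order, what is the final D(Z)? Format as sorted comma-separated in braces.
Answer: {8}

Derivation:
Constraint 1 (Y < Z) on D(Y)={2,3,5,6,7} D(Z)={1,2,4,8}: Z {1,2,4,8}->{4,8}
Constraint 2 (Y + X = Z) on D(Y)={2,3,5,6,7} D(X)={1,3,5,6,8} D(Z)={4,8}: Y {2,3,5,6,7}->{2,3,5,7}; X {1,3,5,6,8}->{1,3,5,6}
Constraint 3 (V + Y = Z) on D(V)={5,6,7,8} D(Y)={2,3,5,7} D(Z)={4,8}: V {5,6,7,8}->{5,6}; Y {2,3,5,7}->{2,3}; Z {4,8}->{8}
So after all 3 constraints: D(Z) = {8}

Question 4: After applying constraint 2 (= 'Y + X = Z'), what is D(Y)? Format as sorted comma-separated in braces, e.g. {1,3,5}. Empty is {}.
Answer: {2,3,5,7}

Derivation:
Constraint 1 (Y < Z) on D(Y)={2,3,5,6,7} D(Z)={1,2,4,8}: Z {1,2,4,8}->{4,8}
Constraint 2 (Y + X = Z) on D(Y)={2,3,5,6,7} D(X)={1,3,5,6,8} D(Z)={4,8}: Y {2,3,5,6,7}->{2,3,5,7}; X {1,3,5,6,8}->{1,3,5,6}
So after constraint 2: D(Y) = {2,3,5,7}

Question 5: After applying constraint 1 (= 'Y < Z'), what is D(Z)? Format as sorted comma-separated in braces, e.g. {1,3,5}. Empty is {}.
Answer: {4,8}

Derivation:
Constraint 1 (Y < Z) on D(Y)={2,3,5,6,7} D(Z)={1,2,4,8}: Z {1,2,4,8}->{4,8}
So after constraint 1: D(Z) = {4,8}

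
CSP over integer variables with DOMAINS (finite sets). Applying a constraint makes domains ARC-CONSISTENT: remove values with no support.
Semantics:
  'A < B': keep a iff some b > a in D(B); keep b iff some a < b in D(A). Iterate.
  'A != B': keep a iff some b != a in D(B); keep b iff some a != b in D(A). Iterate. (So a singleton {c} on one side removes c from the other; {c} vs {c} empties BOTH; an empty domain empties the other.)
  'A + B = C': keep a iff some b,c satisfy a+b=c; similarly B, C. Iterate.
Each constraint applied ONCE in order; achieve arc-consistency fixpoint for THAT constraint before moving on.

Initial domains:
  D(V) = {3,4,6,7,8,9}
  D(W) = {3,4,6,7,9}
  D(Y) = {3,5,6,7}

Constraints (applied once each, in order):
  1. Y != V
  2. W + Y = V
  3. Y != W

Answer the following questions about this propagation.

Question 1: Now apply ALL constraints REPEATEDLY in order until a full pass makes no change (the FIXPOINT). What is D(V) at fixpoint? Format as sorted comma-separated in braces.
pass 0 (initial): D(V)={3,4,6,7,8,9}
pass 1: V {3,4,6,7,8,9}->{6,7,8,9}; W {3,4,6,7,9}->{3,4,6}; Y {3,5,6,7}->{3,5,6}
pass 2: no change
Fixpoint after 2 passes: D(V) = {6,7,8,9}

Answer: {6,7,8,9}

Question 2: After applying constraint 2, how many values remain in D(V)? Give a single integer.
Answer: 4

Derivation:
Constraint 1 (Y != V) on D(Y)={3,5,6,7} D(V)={3,4,6,7,8,9}: no change
Constraint 2 (W + Y = V) on D(W)={3,4,6,7,9} D(Y)={3,5,6,7} D(V)={3,4,6,7,8,9}: W {3,4,6,7,9}->{3,4,6}; Y {3,5,6,7}->{3,5,6}; V {3,4,6,7,8,9}->{6,7,8,9}
So after constraint 2: D(V)={6,7,8,9}, size = 4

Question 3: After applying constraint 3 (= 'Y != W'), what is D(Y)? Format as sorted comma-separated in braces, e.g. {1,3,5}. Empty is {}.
Answer: {3,5,6}

Derivation:
Constraint 1 (Y != V) on D(Y)={3,5,6,7} D(V)={3,4,6,7,8,9}: no change
Constraint 2 (W + Y = V) on D(W)={3,4,6,7,9} D(Y)={3,5,6,7} D(V)={3,4,6,7,8,9}: W {3,4,6,7,9}->{3,4,6}; Y {3,5,6,7}->{3,5,6}; V {3,4,6,7,8,9}->{6,7,8,9}
Constraint 3 (Y != W) on D(Y)={3,5,6} D(W)={3,4,6}: no change
So after constraint 3: D(Y) = {3,5,6}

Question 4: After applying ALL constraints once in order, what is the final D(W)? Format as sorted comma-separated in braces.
Constraint 1 (Y != V) on D(Y)={3,5,6,7} D(V)={3,4,6,7,8,9}: no change
Constraint 2 (W + Y = V) on D(W)={3,4,6,7,9} D(Y)={3,5,6,7} D(V)={3,4,6,7,8,9}: W {3,4,6,7,9}->{3,4,6}; Y {3,5,6,7}->{3,5,6}; V {3,4,6,7,8,9}->{6,7,8,9}
Constraint 3 (Y != W) on D(Y)={3,5,6} D(W)={3,4,6}: no change
So after all 3 constraints: D(W) = {3,4,6}

Answer: {3,4,6}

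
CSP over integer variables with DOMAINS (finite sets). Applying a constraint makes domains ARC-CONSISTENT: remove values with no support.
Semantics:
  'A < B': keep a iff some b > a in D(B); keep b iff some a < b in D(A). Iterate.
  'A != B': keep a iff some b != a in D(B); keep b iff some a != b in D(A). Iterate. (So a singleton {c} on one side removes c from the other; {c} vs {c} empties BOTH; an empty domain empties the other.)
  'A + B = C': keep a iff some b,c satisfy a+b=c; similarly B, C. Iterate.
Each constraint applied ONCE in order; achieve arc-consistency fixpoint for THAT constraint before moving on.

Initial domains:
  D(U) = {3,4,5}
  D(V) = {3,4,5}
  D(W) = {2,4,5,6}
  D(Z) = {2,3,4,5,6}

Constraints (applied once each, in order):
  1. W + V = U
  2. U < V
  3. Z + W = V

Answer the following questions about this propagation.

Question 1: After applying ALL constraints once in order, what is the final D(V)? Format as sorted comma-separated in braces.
Constraint 1 (W + V = U) on D(W)={2,4,5,6} D(V)={3,4,5} D(U)={3,4,5}: W {2,4,5,6}->{2}; V {3,4,5}->{3}; U {3,4,5}->{5}
Constraint 2 (U < V) on D(U)={5} D(V)={3}: U {5}->{}; V {3}->{}
Constraint 3 (Z + W = V) on D(Z)={2,3,4,5,6} D(W)={2} D(V)={}: Z {2,3,4,5,6}->{}; W {2}->{}
So after all 3 constraints: D(V) = {}

Answer: {}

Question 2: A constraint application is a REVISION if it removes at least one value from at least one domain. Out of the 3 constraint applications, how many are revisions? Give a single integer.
Constraint 1 (W + V = U) on D(W)={2,4,5,6} D(V)={3,4,5} D(U)={3,4,5}: W {2,4,5,6}->{2}; V {3,4,5}->{3}; U {3,4,5}->{5} => REVISION
Constraint 2 (U < V) on D(U)={5} D(V)={3}: U {5}->{}; V {3}->{} => REVISION
Constraint 3 (Z + W = V) on D(Z)={2,3,4,5,6} D(W)={2} D(V)={}: Z {2,3,4,5,6}->{}; W {2}->{} => REVISION
Total revisions = 3

Answer: 3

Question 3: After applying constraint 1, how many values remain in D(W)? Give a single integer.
Constraint 1 (W + V = U) on D(W)={2,4,5,6} D(V)={3,4,5} D(U)={3,4,5}: W {2,4,5,6}->{2}; V {3,4,5}->{3}; U {3,4,5}->{5}
So after constraint 1: D(W)={2}, size = 1

Answer: 1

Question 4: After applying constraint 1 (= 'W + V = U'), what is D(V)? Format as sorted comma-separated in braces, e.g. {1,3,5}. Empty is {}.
Answer: {3}

Derivation:
Constraint 1 (W + V = U) on D(W)={2,4,5,6} D(V)={3,4,5} D(U)={3,4,5}: W {2,4,5,6}->{2}; V {3,4,5}->{3}; U {3,4,5}->{5}
So after constraint 1: D(V) = {3}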